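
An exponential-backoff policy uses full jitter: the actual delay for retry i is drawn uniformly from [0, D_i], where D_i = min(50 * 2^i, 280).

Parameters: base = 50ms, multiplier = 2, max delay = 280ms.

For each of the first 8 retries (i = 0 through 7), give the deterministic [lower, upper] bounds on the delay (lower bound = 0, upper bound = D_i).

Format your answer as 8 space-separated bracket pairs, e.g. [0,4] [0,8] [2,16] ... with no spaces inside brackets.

Computing bounds per retry:
  i=0: D_i=min(50*2^0,280)=50, bounds=[0,50]
  i=1: D_i=min(50*2^1,280)=100, bounds=[0,100]
  i=2: D_i=min(50*2^2,280)=200, bounds=[0,200]
  i=3: D_i=min(50*2^3,280)=280, bounds=[0,280]
  i=4: D_i=min(50*2^4,280)=280, bounds=[0,280]
  i=5: D_i=min(50*2^5,280)=280, bounds=[0,280]
  i=6: D_i=min(50*2^6,280)=280, bounds=[0,280]
  i=7: D_i=min(50*2^7,280)=280, bounds=[0,280]

Answer: [0,50] [0,100] [0,200] [0,280] [0,280] [0,280] [0,280] [0,280]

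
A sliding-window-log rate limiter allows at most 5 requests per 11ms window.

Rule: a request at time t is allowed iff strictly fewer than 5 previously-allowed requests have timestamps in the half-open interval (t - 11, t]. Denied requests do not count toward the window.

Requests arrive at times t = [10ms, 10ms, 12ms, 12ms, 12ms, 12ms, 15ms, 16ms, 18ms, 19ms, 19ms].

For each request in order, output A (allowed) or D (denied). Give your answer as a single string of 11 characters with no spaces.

Tracking allowed requests in the window:
  req#1 t=10ms: ALLOW
  req#2 t=10ms: ALLOW
  req#3 t=12ms: ALLOW
  req#4 t=12ms: ALLOW
  req#5 t=12ms: ALLOW
  req#6 t=12ms: DENY
  req#7 t=15ms: DENY
  req#8 t=16ms: DENY
  req#9 t=18ms: DENY
  req#10 t=19ms: DENY
  req#11 t=19ms: DENY

Answer: AAAAADDDDDD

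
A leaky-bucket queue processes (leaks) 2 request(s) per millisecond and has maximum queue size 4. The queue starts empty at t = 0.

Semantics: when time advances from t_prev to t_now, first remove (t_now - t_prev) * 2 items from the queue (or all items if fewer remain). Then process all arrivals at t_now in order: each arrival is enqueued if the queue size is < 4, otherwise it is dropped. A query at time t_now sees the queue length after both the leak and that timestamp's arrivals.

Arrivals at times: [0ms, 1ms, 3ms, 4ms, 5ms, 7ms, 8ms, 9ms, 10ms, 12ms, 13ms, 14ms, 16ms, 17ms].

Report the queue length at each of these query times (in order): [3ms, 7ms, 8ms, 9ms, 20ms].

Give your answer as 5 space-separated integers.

Answer: 1 1 1 1 0

Derivation:
Queue lengths at query times:
  query t=3ms: backlog = 1
  query t=7ms: backlog = 1
  query t=8ms: backlog = 1
  query t=9ms: backlog = 1
  query t=20ms: backlog = 0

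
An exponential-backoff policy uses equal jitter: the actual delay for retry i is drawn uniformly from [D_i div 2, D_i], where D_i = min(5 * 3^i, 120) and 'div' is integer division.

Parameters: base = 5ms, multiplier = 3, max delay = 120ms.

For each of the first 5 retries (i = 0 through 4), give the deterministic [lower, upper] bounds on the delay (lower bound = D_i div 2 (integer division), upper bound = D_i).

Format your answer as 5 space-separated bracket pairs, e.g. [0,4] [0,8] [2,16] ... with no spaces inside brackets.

Computing bounds per retry:
  i=0: D_i=min(5*3^0,120)=5, bounds=[2,5]
  i=1: D_i=min(5*3^1,120)=15, bounds=[7,15]
  i=2: D_i=min(5*3^2,120)=45, bounds=[22,45]
  i=3: D_i=min(5*3^3,120)=120, bounds=[60,120]
  i=4: D_i=min(5*3^4,120)=120, bounds=[60,120]

Answer: [2,5] [7,15] [22,45] [60,120] [60,120]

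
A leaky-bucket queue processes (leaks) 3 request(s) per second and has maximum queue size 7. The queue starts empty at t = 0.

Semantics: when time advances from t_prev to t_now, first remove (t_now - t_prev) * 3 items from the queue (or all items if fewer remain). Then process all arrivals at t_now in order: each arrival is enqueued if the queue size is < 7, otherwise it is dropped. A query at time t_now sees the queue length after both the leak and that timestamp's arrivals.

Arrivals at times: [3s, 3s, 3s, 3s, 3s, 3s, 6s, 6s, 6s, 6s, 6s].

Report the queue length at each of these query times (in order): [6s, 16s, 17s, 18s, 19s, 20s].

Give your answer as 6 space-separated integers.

Answer: 5 0 0 0 0 0

Derivation:
Queue lengths at query times:
  query t=6s: backlog = 5
  query t=16s: backlog = 0
  query t=17s: backlog = 0
  query t=18s: backlog = 0
  query t=19s: backlog = 0
  query t=20s: backlog = 0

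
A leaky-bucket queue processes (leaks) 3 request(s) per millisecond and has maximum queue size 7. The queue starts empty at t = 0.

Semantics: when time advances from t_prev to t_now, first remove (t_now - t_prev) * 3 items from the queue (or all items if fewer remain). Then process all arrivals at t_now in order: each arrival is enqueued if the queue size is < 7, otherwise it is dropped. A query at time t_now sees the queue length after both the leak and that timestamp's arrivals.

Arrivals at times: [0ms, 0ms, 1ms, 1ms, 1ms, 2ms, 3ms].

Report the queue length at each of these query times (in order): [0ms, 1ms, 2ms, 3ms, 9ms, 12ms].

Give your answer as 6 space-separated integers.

Queue lengths at query times:
  query t=0ms: backlog = 2
  query t=1ms: backlog = 3
  query t=2ms: backlog = 1
  query t=3ms: backlog = 1
  query t=9ms: backlog = 0
  query t=12ms: backlog = 0

Answer: 2 3 1 1 0 0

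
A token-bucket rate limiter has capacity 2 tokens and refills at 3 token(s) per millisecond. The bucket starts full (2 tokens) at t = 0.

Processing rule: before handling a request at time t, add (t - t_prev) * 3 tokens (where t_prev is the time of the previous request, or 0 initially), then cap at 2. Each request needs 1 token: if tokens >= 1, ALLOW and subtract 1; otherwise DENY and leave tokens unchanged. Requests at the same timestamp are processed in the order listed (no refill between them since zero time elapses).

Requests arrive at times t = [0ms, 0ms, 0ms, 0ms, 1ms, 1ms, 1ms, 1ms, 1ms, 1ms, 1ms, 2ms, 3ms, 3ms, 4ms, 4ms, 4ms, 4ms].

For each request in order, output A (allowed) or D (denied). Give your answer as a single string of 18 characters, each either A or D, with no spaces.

Simulating step by step:
  req#1 t=0ms: ALLOW
  req#2 t=0ms: ALLOW
  req#3 t=0ms: DENY
  req#4 t=0ms: DENY
  req#5 t=1ms: ALLOW
  req#6 t=1ms: ALLOW
  req#7 t=1ms: DENY
  req#8 t=1ms: DENY
  req#9 t=1ms: DENY
  req#10 t=1ms: DENY
  req#11 t=1ms: DENY
  req#12 t=2ms: ALLOW
  req#13 t=3ms: ALLOW
  req#14 t=3ms: ALLOW
  req#15 t=4ms: ALLOW
  req#16 t=4ms: ALLOW
  req#17 t=4ms: DENY
  req#18 t=4ms: DENY

Answer: AADDAADDDDDAAAAADD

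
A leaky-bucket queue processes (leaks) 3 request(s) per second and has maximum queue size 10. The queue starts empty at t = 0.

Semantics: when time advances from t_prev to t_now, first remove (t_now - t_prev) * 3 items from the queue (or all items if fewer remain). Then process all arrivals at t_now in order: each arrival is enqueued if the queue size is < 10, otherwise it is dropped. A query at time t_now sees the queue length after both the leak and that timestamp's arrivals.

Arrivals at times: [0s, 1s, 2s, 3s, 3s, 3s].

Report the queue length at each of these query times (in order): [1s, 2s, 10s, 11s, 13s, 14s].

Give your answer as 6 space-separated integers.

Answer: 1 1 0 0 0 0

Derivation:
Queue lengths at query times:
  query t=1s: backlog = 1
  query t=2s: backlog = 1
  query t=10s: backlog = 0
  query t=11s: backlog = 0
  query t=13s: backlog = 0
  query t=14s: backlog = 0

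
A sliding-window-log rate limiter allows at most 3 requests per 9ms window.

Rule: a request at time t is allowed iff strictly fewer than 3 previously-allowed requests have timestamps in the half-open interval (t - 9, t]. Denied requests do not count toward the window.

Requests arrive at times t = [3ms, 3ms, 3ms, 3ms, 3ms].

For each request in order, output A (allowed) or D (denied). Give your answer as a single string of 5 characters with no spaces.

Answer: AAADD

Derivation:
Tracking allowed requests in the window:
  req#1 t=3ms: ALLOW
  req#2 t=3ms: ALLOW
  req#3 t=3ms: ALLOW
  req#4 t=3ms: DENY
  req#5 t=3ms: DENY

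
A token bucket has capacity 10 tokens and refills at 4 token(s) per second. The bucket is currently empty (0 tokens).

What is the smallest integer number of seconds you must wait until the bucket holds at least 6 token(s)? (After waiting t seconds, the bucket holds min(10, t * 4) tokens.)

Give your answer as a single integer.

Need t * 4 >= 6, so t >= 6/4.
Smallest integer t = ceil(6/4) = 2.

Answer: 2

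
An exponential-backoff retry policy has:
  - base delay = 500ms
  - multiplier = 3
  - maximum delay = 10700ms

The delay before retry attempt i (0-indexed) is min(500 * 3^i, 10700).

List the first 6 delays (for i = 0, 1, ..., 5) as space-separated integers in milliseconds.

Answer: 500 1500 4500 10700 10700 10700

Derivation:
Computing each delay:
  i=0: min(500*3^0, 10700) = 500
  i=1: min(500*3^1, 10700) = 1500
  i=2: min(500*3^2, 10700) = 4500
  i=3: min(500*3^3, 10700) = 10700
  i=4: min(500*3^4, 10700) = 10700
  i=5: min(500*3^5, 10700) = 10700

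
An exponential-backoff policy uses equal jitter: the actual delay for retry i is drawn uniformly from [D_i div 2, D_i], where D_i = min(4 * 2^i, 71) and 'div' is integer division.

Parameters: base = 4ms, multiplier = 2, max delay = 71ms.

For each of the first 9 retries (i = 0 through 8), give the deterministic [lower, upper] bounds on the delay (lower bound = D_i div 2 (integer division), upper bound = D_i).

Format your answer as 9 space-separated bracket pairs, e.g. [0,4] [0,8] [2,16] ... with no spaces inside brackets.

Answer: [2,4] [4,8] [8,16] [16,32] [32,64] [35,71] [35,71] [35,71] [35,71]

Derivation:
Computing bounds per retry:
  i=0: D_i=min(4*2^0,71)=4, bounds=[2,4]
  i=1: D_i=min(4*2^1,71)=8, bounds=[4,8]
  i=2: D_i=min(4*2^2,71)=16, bounds=[8,16]
  i=3: D_i=min(4*2^3,71)=32, bounds=[16,32]
  i=4: D_i=min(4*2^4,71)=64, bounds=[32,64]
  i=5: D_i=min(4*2^5,71)=71, bounds=[35,71]
  i=6: D_i=min(4*2^6,71)=71, bounds=[35,71]
  i=7: D_i=min(4*2^7,71)=71, bounds=[35,71]
  i=8: D_i=min(4*2^8,71)=71, bounds=[35,71]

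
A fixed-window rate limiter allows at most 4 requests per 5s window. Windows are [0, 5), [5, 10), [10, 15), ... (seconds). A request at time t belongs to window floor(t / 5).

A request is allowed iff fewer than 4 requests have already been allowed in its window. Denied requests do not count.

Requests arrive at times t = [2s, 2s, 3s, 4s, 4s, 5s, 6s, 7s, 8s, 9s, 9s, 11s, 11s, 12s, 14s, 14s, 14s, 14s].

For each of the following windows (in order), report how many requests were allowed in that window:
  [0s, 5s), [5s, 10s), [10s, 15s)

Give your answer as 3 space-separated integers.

Answer: 4 4 4

Derivation:
Processing requests:
  req#1 t=2s (window 0): ALLOW
  req#2 t=2s (window 0): ALLOW
  req#3 t=3s (window 0): ALLOW
  req#4 t=4s (window 0): ALLOW
  req#5 t=4s (window 0): DENY
  req#6 t=5s (window 1): ALLOW
  req#7 t=6s (window 1): ALLOW
  req#8 t=7s (window 1): ALLOW
  req#9 t=8s (window 1): ALLOW
  req#10 t=9s (window 1): DENY
  req#11 t=9s (window 1): DENY
  req#12 t=11s (window 2): ALLOW
  req#13 t=11s (window 2): ALLOW
  req#14 t=12s (window 2): ALLOW
  req#15 t=14s (window 2): ALLOW
  req#16 t=14s (window 2): DENY
  req#17 t=14s (window 2): DENY
  req#18 t=14s (window 2): DENY

Allowed counts by window: 4 4 4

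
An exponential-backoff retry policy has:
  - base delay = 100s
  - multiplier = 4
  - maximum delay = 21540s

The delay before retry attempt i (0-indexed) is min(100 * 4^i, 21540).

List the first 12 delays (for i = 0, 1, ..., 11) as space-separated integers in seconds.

Answer: 100 400 1600 6400 21540 21540 21540 21540 21540 21540 21540 21540

Derivation:
Computing each delay:
  i=0: min(100*4^0, 21540) = 100
  i=1: min(100*4^1, 21540) = 400
  i=2: min(100*4^2, 21540) = 1600
  i=3: min(100*4^3, 21540) = 6400
  i=4: min(100*4^4, 21540) = 21540
  i=5: min(100*4^5, 21540) = 21540
  i=6: min(100*4^6, 21540) = 21540
  i=7: min(100*4^7, 21540) = 21540
  i=8: min(100*4^8, 21540) = 21540
  i=9: min(100*4^9, 21540) = 21540
  i=10: min(100*4^10, 21540) = 21540
  i=11: min(100*4^11, 21540) = 21540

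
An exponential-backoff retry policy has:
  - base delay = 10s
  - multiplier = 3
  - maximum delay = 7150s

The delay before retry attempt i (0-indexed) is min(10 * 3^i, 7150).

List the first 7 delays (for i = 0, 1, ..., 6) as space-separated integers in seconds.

Computing each delay:
  i=0: min(10*3^0, 7150) = 10
  i=1: min(10*3^1, 7150) = 30
  i=2: min(10*3^2, 7150) = 90
  i=3: min(10*3^3, 7150) = 270
  i=4: min(10*3^4, 7150) = 810
  i=5: min(10*3^5, 7150) = 2430
  i=6: min(10*3^6, 7150) = 7150

Answer: 10 30 90 270 810 2430 7150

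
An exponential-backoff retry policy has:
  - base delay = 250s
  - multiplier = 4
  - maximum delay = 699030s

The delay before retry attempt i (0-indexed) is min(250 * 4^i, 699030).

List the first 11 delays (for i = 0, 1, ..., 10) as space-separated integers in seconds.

Computing each delay:
  i=0: min(250*4^0, 699030) = 250
  i=1: min(250*4^1, 699030) = 1000
  i=2: min(250*4^2, 699030) = 4000
  i=3: min(250*4^3, 699030) = 16000
  i=4: min(250*4^4, 699030) = 64000
  i=5: min(250*4^5, 699030) = 256000
  i=6: min(250*4^6, 699030) = 699030
  i=7: min(250*4^7, 699030) = 699030
  i=8: min(250*4^8, 699030) = 699030
  i=9: min(250*4^9, 699030) = 699030
  i=10: min(250*4^10, 699030) = 699030

Answer: 250 1000 4000 16000 64000 256000 699030 699030 699030 699030 699030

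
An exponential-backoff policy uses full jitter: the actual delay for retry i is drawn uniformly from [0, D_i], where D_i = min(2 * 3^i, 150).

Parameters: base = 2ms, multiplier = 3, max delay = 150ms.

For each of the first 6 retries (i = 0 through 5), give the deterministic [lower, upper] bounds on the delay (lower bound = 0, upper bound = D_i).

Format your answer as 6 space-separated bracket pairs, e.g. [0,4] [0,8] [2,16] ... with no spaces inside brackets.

Answer: [0,2] [0,6] [0,18] [0,54] [0,150] [0,150]

Derivation:
Computing bounds per retry:
  i=0: D_i=min(2*3^0,150)=2, bounds=[0,2]
  i=1: D_i=min(2*3^1,150)=6, bounds=[0,6]
  i=2: D_i=min(2*3^2,150)=18, bounds=[0,18]
  i=3: D_i=min(2*3^3,150)=54, bounds=[0,54]
  i=4: D_i=min(2*3^4,150)=150, bounds=[0,150]
  i=5: D_i=min(2*3^5,150)=150, bounds=[0,150]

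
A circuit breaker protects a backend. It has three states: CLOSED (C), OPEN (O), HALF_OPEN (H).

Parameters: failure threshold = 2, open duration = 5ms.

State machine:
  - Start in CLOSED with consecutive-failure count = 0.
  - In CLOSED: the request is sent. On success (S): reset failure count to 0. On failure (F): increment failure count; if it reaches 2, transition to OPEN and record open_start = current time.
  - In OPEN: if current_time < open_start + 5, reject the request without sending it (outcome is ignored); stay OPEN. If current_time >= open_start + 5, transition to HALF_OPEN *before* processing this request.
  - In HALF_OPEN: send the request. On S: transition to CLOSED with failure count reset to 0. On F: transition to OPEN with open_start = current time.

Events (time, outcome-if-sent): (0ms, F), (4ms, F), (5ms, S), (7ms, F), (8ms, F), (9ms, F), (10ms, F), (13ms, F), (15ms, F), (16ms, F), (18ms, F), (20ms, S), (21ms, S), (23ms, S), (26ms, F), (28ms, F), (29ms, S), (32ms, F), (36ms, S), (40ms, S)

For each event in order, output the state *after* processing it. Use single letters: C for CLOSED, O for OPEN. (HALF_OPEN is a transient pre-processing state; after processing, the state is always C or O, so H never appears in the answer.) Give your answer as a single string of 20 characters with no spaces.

State after each event:
  event#1 t=0ms outcome=F: state=CLOSED
  event#2 t=4ms outcome=F: state=OPEN
  event#3 t=5ms outcome=S: state=OPEN
  event#4 t=7ms outcome=F: state=OPEN
  event#5 t=8ms outcome=F: state=OPEN
  event#6 t=9ms outcome=F: state=OPEN
  event#7 t=10ms outcome=F: state=OPEN
  event#8 t=13ms outcome=F: state=OPEN
  event#9 t=15ms outcome=F: state=OPEN
  event#10 t=16ms outcome=F: state=OPEN
  event#11 t=18ms outcome=F: state=OPEN
  event#12 t=20ms outcome=S: state=CLOSED
  event#13 t=21ms outcome=S: state=CLOSED
  event#14 t=23ms outcome=S: state=CLOSED
  event#15 t=26ms outcome=F: state=CLOSED
  event#16 t=28ms outcome=F: state=OPEN
  event#17 t=29ms outcome=S: state=OPEN
  event#18 t=32ms outcome=F: state=OPEN
  event#19 t=36ms outcome=S: state=CLOSED
  event#20 t=40ms outcome=S: state=CLOSED

Answer: COOOOOOOOOOCCCCOOOCC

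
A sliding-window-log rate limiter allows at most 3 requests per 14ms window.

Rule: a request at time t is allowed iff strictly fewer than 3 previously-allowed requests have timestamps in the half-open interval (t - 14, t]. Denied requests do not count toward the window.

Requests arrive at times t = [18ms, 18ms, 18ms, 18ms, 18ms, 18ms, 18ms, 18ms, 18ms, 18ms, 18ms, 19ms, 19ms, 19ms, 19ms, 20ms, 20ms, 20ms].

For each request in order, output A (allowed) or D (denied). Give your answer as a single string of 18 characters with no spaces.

Tracking allowed requests in the window:
  req#1 t=18ms: ALLOW
  req#2 t=18ms: ALLOW
  req#3 t=18ms: ALLOW
  req#4 t=18ms: DENY
  req#5 t=18ms: DENY
  req#6 t=18ms: DENY
  req#7 t=18ms: DENY
  req#8 t=18ms: DENY
  req#9 t=18ms: DENY
  req#10 t=18ms: DENY
  req#11 t=18ms: DENY
  req#12 t=19ms: DENY
  req#13 t=19ms: DENY
  req#14 t=19ms: DENY
  req#15 t=19ms: DENY
  req#16 t=20ms: DENY
  req#17 t=20ms: DENY
  req#18 t=20ms: DENY

Answer: AAADDDDDDDDDDDDDDD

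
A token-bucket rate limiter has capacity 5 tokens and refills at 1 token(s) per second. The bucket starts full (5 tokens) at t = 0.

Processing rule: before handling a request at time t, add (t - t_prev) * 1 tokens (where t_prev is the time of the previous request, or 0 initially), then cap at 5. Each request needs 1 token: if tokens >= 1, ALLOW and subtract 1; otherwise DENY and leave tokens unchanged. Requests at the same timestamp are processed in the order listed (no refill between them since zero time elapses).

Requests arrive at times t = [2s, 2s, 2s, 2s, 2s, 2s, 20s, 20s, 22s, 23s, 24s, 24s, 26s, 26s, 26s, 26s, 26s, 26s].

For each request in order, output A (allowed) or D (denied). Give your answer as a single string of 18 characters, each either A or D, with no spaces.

Simulating step by step:
  req#1 t=2s: ALLOW
  req#2 t=2s: ALLOW
  req#3 t=2s: ALLOW
  req#4 t=2s: ALLOW
  req#5 t=2s: ALLOW
  req#6 t=2s: DENY
  req#7 t=20s: ALLOW
  req#8 t=20s: ALLOW
  req#9 t=22s: ALLOW
  req#10 t=23s: ALLOW
  req#11 t=24s: ALLOW
  req#12 t=24s: ALLOW
  req#13 t=26s: ALLOW
  req#14 t=26s: ALLOW
  req#15 t=26s: ALLOW
  req#16 t=26s: ALLOW
  req#17 t=26s: ALLOW
  req#18 t=26s: DENY

Answer: AAAAADAAAAAAAAAAAD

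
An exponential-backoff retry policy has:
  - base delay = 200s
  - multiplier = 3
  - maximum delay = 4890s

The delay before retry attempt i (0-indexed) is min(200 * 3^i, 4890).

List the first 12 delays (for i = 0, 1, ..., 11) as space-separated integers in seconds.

Answer: 200 600 1800 4890 4890 4890 4890 4890 4890 4890 4890 4890

Derivation:
Computing each delay:
  i=0: min(200*3^0, 4890) = 200
  i=1: min(200*3^1, 4890) = 600
  i=2: min(200*3^2, 4890) = 1800
  i=3: min(200*3^3, 4890) = 4890
  i=4: min(200*3^4, 4890) = 4890
  i=5: min(200*3^5, 4890) = 4890
  i=6: min(200*3^6, 4890) = 4890
  i=7: min(200*3^7, 4890) = 4890
  i=8: min(200*3^8, 4890) = 4890
  i=9: min(200*3^9, 4890) = 4890
  i=10: min(200*3^10, 4890) = 4890
  i=11: min(200*3^11, 4890) = 4890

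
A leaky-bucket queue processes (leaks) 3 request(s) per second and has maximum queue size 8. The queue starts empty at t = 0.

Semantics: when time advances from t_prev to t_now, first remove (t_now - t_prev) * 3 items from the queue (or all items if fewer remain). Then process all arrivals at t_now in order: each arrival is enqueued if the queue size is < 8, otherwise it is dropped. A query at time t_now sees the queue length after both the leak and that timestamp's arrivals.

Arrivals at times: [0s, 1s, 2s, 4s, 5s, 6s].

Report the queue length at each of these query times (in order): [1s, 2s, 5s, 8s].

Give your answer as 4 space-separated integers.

Queue lengths at query times:
  query t=1s: backlog = 1
  query t=2s: backlog = 1
  query t=5s: backlog = 1
  query t=8s: backlog = 0

Answer: 1 1 1 0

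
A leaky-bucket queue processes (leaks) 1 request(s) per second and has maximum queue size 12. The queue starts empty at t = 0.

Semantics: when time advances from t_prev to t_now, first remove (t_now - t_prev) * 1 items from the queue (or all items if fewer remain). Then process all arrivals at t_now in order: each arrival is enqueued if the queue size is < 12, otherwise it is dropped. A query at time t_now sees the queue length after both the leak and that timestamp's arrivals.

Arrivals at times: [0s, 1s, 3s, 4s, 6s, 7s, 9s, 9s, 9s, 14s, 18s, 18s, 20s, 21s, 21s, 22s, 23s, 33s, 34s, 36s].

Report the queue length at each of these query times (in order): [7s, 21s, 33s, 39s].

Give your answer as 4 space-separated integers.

Answer: 1 2 1 0

Derivation:
Queue lengths at query times:
  query t=7s: backlog = 1
  query t=21s: backlog = 2
  query t=33s: backlog = 1
  query t=39s: backlog = 0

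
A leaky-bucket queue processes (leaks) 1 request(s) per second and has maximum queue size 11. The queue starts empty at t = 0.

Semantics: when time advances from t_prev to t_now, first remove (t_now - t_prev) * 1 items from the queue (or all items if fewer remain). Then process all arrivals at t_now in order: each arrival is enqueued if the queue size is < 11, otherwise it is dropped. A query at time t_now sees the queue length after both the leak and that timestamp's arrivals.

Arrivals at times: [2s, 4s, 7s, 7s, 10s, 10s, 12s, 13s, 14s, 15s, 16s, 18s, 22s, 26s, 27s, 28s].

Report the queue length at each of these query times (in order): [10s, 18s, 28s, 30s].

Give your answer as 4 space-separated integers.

Answer: 2 1 1 0

Derivation:
Queue lengths at query times:
  query t=10s: backlog = 2
  query t=18s: backlog = 1
  query t=28s: backlog = 1
  query t=30s: backlog = 0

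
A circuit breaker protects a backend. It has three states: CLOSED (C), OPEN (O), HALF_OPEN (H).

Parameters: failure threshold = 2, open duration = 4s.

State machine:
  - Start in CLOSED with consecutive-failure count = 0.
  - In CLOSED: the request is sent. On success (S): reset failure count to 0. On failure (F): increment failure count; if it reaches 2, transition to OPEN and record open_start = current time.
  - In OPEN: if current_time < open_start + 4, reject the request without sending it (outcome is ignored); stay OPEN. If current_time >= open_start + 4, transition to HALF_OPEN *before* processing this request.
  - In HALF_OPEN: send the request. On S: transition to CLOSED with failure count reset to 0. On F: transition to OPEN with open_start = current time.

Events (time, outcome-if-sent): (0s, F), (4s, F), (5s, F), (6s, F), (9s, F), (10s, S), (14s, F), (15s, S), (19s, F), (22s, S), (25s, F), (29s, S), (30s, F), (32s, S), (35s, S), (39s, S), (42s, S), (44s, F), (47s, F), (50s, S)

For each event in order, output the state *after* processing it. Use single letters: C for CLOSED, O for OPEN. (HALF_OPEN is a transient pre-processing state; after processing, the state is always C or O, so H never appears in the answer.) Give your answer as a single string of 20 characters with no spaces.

Answer: COOOOOOOOOOCCCCCCCOO

Derivation:
State after each event:
  event#1 t=0s outcome=F: state=CLOSED
  event#2 t=4s outcome=F: state=OPEN
  event#3 t=5s outcome=F: state=OPEN
  event#4 t=6s outcome=F: state=OPEN
  event#5 t=9s outcome=F: state=OPEN
  event#6 t=10s outcome=S: state=OPEN
  event#7 t=14s outcome=F: state=OPEN
  event#8 t=15s outcome=S: state=OPEN
  event#9 t=19s outcome=F: state=OPEN
  event#10 t=22s outcome=S: state=OPEN
  event#11 t=25s outcome=F: state=OPEN
  event#12 t=29s outcome=S: state=CLOSED
  event#13 t=30s outcome=F: state=CLOSED
  event#14 t=32s outcome=S: state=CLOSED
  event#15 t=35s outcome=S: state=CLOSED
  event#16 t=39s outcome=S: state=CLOSED
  event#17 t=42s outcome=S: state=CLOSED
  event#18 t=44s outcome=F: state=CLOSED
  event#19 t=47s outcome=F: state=OPEN
  event#20 t=50s outcome=S: state=OPEN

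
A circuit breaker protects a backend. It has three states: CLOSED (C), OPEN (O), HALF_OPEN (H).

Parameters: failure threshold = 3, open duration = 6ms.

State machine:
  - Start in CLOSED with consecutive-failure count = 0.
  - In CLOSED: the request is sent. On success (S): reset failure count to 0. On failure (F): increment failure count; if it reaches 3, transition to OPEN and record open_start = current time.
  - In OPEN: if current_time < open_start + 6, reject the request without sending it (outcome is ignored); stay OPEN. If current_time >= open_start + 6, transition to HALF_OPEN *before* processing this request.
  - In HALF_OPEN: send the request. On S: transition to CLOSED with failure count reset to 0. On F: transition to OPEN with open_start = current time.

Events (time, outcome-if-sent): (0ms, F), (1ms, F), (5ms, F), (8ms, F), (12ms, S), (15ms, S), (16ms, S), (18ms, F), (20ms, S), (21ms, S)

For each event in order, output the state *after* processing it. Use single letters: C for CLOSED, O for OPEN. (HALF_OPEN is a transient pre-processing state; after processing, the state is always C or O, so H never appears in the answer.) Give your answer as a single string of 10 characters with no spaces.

Answer: CCOOCCCCCC

Derivation:
State after each event:
  event#1 t=0ms outcome=F: state=CLOSED
  event#2 t=1ms outcome=F: state=CLOSED
  event#3 t=5ms outcome=F: state=OPEN
  event#4 t=8ms outcome=F: state=OPEN
  event#5 t=12ms outcome=S: state=CLOSED
  event#6 t=15ms outcome=S: state=CLOSED
  event#7 t=16ms outcome=S: state=CLOSED
  event#8 t=18ms outcome=F: state=CLOSED
  event#9 t=20ms outcome=S: state=CLOSED
  event#10 t=21ms outcome=S: state=CLOSED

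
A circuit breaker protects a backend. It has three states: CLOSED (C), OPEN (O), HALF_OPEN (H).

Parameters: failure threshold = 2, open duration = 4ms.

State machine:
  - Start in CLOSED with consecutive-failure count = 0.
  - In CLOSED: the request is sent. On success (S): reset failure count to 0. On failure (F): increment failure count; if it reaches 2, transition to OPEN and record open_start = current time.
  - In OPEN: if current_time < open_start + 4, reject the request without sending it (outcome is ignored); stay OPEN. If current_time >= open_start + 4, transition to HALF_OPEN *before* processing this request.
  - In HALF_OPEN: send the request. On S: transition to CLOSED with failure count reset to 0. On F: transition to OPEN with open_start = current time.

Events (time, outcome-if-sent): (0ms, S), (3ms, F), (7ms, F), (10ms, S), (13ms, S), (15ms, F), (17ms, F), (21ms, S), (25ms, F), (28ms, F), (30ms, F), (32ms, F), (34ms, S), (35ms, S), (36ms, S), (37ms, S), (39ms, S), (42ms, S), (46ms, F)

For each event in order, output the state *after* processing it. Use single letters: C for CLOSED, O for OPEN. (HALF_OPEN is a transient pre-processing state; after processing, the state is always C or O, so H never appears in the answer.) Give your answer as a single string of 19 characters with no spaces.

State after each event:
  event#1 t=0ms outcome=S: state=CLOSED
  event#2 t=3ms outcome=F: state=CLOSED
  event#3 t=7ms outcome=F: state=OPEN
  event#4 t=10ms outcome=S: state=OPEN
  event#5 t=13ms outcome=S: state=CLOSED
  event#6 t=15ms outcome=F: state=CLOSED
  event#7 t=17ms outcome=F: state=OPEN
  event#8 t=21ms outcome=S: state=CLOSED
  event#9 t=25ms outcome=F: state=CLOSED
  event#10 t=28ms outcome=F: state=OPEN
  event#11 t=30ms outcome=F: state=OPEN
  event#12 t=32ms outcome=F: state=OPEN
  event#13 t=34ms outcome=S: state=OPEN
  event#14 t=35ms outcome=S: state=OPEN
  event#15 t=36ms outcome=S: state=CLOSED
  event#16 t=37ms outcome=S: state=CLOSED
  event#17 t=39ms outcome=S: state=CLOSED
  event#18 t=42ms outcome=S: state=CLOSED
  event#19 t=46ms outcome=F: state=CLOSED

Answer: CCOOCCOCCOOOOOCCCCC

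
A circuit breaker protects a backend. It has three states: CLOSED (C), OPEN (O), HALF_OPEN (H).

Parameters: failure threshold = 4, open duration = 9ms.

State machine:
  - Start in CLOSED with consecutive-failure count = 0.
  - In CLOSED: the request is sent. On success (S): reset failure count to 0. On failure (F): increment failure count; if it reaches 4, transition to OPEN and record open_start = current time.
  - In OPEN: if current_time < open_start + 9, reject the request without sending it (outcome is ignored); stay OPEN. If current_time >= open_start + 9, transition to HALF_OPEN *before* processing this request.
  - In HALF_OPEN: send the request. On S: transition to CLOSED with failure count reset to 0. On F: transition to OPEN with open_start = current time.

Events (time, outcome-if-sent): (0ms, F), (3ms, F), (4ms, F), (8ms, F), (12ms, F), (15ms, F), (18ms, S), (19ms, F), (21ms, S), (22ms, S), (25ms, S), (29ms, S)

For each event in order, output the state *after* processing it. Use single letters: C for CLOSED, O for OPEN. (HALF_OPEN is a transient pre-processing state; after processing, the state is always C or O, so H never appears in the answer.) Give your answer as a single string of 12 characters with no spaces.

State after each event:
  event#1 t=0ms outcome=F: state=CLOSED
  event#2 t=3ms outcome=F: state=CLOSED
  event#3 t=4ms outcome=F: state=CLOSED
  event#4 t=8ms outcome=F: state=OPEN
  event#5 t=12ms outcome=F: state=OPEN
  event#6 t=15ms outcome=F: state=OPEN
  event#7 t=18ms outcome=S: state=CLOSED
  event#8 t=19ms outcome=F: state=CLOSED
  event#9 t=21ms outcome=S: state=CLOSED
  event#10 t=22ms outcome=S: state=CLOSED
  event#11 t=25ms outcome=S: state=CLOSED
  event#12 t=29ms outcome=S: state=CLOSED

Answer: CCCOOOCCCCCC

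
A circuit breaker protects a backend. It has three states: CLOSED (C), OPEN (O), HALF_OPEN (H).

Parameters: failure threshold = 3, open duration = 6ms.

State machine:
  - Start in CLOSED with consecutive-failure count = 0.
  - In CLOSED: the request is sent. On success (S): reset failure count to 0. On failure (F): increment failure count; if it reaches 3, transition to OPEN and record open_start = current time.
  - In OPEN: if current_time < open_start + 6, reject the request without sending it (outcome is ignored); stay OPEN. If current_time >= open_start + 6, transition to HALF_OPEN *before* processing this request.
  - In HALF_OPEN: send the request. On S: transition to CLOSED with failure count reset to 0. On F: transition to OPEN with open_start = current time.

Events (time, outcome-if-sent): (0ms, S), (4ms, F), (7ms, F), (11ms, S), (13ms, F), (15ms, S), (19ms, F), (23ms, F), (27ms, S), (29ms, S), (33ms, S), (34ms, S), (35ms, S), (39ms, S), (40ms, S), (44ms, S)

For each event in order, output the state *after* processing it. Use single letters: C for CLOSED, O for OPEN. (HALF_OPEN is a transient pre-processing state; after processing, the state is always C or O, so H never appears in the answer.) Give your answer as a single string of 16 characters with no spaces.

State after each event:
  event#1 t=0ms outcome=S: state=CLOSED
  event#2 t=4ms outcome=F: state=CLOSED
  event#3 t=7ms outcome=F: state=CLOSED
  event#4 t=11ms outcome=S: state=CLOSED
  event#5 t=13ms outcome=F: state=CLOSED
  event#6 t=15ms outcome=S: state=CLOSED
  event#7 t=19ms outcome=F: state=CLOSED
  event#8 t=23ms outcome=F: state=CLOSED
  event#9 t=27ms outcome=S: state=CLOSED
  event#10 t=29ms outcome=S: state=CLOSED
  event#11 t=33ms outcome=S: state=CLOSED
  event#12 t=34ms outcome=S: state=CLOSED
  event#13 t=35ms outcome=S: state=CLOSED
  event#14 t=39ms outcome=S: state=CLOSED
  event#15 t=40ms outcome=S: state=CLOSED
  event#16 t=44ms outcome=S: state=CLOSED

Answer: CCCCCCCCCCCCCCCC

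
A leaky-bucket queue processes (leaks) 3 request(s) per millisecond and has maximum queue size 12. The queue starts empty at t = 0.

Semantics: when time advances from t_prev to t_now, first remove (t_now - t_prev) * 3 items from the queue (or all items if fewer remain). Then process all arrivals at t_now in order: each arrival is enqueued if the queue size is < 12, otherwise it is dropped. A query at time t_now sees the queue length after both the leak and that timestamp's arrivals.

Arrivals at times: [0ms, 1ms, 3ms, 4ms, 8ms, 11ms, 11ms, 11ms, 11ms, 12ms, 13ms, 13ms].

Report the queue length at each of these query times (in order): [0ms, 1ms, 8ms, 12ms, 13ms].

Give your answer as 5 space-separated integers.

Queue lengths at query times:
  query t=0ms: backlog = 1
  query t=1ms: backlog = 1
  query t=8ms: backlog = 1
  query t=12ms: backlog = 2
  query t=13ms: backlog = 2

Answer: 1 1 1 2 2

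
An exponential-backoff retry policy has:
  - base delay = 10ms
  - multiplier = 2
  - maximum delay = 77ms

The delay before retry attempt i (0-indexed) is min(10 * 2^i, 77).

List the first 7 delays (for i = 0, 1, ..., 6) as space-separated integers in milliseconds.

Computing each delay:
  i=0: min(10*2^0, 77) = 10
  i=1: min(10*2^1, 77) = 20
  i=2: min(10*2^2, 77) = 40
  i=3: min(10*2^3, 77) = 77
  i=4: min(10*2^4, 77) = 77
  i=5: min(10*2^5, 77) = 77
  i=6: min(10*2^6, 77) = 77

Answer: 10 20 40 77 77 77 77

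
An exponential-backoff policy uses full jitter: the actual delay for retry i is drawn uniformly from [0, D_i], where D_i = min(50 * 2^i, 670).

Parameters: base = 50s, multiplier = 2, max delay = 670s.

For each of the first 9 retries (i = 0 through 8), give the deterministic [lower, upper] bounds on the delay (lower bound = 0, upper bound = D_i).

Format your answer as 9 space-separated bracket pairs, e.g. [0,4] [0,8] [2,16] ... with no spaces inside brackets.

Answer: [0,50] [0,100] [0,200] [0,400] [0,670] [0,670] [0,670] [0,670] [0,670]

Derivation:
Computing bounds per retry:
  i=0: D_i=min(50*2^0,670)=50, bounds=[0,50]
  i=1: D_i=min(50*2^1,670)=100, bounds=[0,100]
  i=2: D_i=min(50*2^2,670)=200, bounds=[0,200]
  i=3: D_i=min(50*2^3,670)=400, bounds=[0,400]
  i=4: D_i=min(50*2^4,670)=670, bounds=[0,670]
  i=5: D_i=min(50*2^5,670)=670, bounds=[0,670]
  i=6: D_i=min(50*2^6,670)=670, bounds=[0,670]
  i=7: D_i=min(50*2^7,670)=670, bounds=[0,670]
  i=8: D_i=min(50*2^8,670)=670, bounds=[0,670]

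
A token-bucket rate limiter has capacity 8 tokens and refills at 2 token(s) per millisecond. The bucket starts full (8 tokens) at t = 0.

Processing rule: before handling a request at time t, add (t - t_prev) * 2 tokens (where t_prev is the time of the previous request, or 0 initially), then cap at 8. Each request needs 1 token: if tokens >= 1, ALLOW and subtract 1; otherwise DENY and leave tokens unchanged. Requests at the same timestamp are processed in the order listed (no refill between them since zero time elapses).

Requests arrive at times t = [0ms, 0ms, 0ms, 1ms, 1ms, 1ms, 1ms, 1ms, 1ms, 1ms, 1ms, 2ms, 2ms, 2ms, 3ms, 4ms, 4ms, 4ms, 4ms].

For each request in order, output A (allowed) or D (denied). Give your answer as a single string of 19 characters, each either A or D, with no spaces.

Simulating step by step:
  req#1 t=0ms: ALLOW
  req#2 t=0ms: ALLOW
  req#3 t=0ms: ALLOW
  req#4 t=1ms: ALLOW
  req#5 t=1ms: ALLOW
  req#6 t=1ms: ALLOW
  req#7 t=1ms: ALLOW
  req#8 t=1ms: ALLOW
  req#9 t=1ms: ALLOW
  req#10 t=1ms: ALLOW
  req#11 t=1ms: DENY
  req#12 t=2ms: ALLOW
  req#13 t=2ms: ALLOW
  req#14 t=2ms: DENY
  req#15 t=3ms: ALLOW
  req#16 t=4ms: ALLOW
  req#17 t=4ms: ALLOW
  req#18 t=4ms: ALLOW
  req#19 t=4ms: DENY

Answer: AAAAAAAAAADAADAAAAD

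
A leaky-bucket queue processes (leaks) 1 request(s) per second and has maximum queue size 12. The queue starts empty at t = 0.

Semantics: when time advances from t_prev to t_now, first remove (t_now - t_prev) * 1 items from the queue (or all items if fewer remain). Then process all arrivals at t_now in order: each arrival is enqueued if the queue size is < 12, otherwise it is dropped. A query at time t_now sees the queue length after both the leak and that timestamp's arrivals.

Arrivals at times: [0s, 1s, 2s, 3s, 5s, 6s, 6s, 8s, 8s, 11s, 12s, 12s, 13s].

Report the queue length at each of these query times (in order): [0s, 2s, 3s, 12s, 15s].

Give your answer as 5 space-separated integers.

Queue lengths at query times:
  query t=0s: backlog = 1
  query t=2s: backlog = 1
  query t=3s: backlog = 1
  query t=12s: backlog = 2
  query t=15s: backlog = 0

Answer: 1 1 1 2 0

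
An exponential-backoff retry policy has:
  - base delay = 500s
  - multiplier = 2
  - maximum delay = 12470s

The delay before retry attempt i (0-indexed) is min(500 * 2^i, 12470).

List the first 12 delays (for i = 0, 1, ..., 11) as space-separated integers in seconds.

Computing each delay:
  i=0: min(500*2^0, 12470) = 500
  i=1: min(500*2^1, 12470) = 1000
  i=2: min(500*2^2, 12470) = 2000
  i=3: min(500*2^3, 12470) = 4000
  i=4: min(500*2^4, 12470) = 8000
  i=5: min(500*2^5, 12470) = 12470
  i=6: min(500*2^6, 12470) = 12470
  i=7: min(500*2^7, 12470) = 12470
  i=8: min(500*2^8, 12470) = 12470
  i=9: min(500*2^9, 12470) = 12470
  i=10: min(500*2^10, 12470) = 12470
  i=11: min(500*2^11, 12470) = 12470

Answer: 500 1000 2000 4000 8000 12470 12470 12470 12470 12470 12470 12470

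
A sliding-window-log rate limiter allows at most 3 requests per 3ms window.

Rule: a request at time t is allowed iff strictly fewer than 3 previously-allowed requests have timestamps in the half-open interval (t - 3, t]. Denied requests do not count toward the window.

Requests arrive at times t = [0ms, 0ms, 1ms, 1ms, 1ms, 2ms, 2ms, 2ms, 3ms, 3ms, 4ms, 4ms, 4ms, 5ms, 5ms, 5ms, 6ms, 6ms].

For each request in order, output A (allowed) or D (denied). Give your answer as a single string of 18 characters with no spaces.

Answer: AAADDDDDAAADDDDDAA

Derivation:
Tracking allowed requests in the window:
  req#1 t=0ms: ALLOW
  req#2 t=0ms: ALLOW
  req#3 t=1ms: ALLOW
  req#4 t=1ms: DENY
  req#5 t=1ms: DENY
  req#6 t=2ms: DENY
  req#7 t=2ms: DENY
  req#8 t=2ms: DENY
  req#9 t=3ms: ALLOW
  req#10 t=3ms: ALLOW
  req#11 t=4ms: ALLOW
  req#12 t=4ms: DENY
  req#13 t=4ms: DENY
  req#14 t=5ms: DENY
  req#15 t=5ms: DENY
  req#16 t=5ms: DENY
  req#17 t=6ms: ALLOW
  req#18 t=6ms: ALLOW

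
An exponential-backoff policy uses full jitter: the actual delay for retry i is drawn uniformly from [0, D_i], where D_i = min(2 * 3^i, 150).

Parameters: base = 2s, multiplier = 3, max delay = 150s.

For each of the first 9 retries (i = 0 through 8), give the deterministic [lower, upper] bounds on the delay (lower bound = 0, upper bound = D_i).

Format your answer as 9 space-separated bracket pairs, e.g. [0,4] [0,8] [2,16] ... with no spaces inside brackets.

Computing bounds per retry:
  i=0: D_i=min(2*3^0,150)=2, bounds=[0,2]
  i=1: D_i=min(2*3^1,150)=6, bounds=[0,6]
  i=2: D_i=min(2*3^2,150)=18, bounds=[0,18]
  i=3: D_i=min(2*3^3,150)=54, bounds=[0,54]
  i=4: D_i=min(2*3^4,150)=150, bounds=[0,150]
  i=5: D_i=min(2*3^5,150)=150, bounds=[0,150]
  i=6: D_i=min(2*3^6,150)=150, bounds=[0,150]
  i=7: D_i=min(2*3^7,150)=150, bounds=[0,150]
  i=8: D_i=min(2*3^8,150)=150, bounds=[0,150]

Answer: [0,2] [0,6] [0,18] [0,54] [0,150] [0,150] [0,150] [0,150] [0,150]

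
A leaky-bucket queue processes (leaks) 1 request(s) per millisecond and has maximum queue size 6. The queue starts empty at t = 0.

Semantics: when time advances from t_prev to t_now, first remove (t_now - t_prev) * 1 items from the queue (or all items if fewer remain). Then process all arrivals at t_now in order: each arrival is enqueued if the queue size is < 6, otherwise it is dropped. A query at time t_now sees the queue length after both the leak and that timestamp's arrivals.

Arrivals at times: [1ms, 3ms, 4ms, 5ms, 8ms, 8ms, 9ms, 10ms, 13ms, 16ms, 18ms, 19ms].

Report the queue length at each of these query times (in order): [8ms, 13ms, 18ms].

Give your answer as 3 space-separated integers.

Answer: 2 1 1

Derivation:
Queue lengths at query times:
  query t=8ms: backlog = 2
  query t=13ms: backlog = 1
  query t=18ms: backlog = 1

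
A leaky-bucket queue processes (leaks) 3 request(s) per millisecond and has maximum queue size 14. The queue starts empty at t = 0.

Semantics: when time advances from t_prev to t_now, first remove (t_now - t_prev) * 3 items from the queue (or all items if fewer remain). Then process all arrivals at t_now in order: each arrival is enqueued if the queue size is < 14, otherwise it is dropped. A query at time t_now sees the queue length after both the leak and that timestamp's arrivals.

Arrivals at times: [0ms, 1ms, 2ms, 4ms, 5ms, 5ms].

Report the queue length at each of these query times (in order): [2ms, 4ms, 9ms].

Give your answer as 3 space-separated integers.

Queue lengths at query times:
  query t=2ms: backlog = 1
  query t=4ms: backlog = 1
  query t=9ms: backlog = 0

Answer: 1 1 0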